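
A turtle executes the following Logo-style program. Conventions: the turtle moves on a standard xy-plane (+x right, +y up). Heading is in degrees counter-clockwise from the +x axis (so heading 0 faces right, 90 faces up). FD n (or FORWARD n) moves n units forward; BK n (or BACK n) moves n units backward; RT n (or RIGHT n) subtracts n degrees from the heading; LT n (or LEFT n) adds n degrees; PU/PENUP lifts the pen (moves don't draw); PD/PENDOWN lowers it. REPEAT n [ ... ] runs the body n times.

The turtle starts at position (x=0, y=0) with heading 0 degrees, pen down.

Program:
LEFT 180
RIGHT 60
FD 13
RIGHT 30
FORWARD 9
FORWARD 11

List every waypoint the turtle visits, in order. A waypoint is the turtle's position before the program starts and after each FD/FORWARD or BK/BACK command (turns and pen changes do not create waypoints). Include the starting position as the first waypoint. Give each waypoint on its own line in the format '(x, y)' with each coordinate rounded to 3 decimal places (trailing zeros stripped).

Answer: (0, 0)
(-6.5, 11.258)
(-6.5, 20.258)
(-6.5, 31.258)

Derivation:
Executing turtle program step by step:
Start: pos=(0,0), heading=0, pen down
LT 180: heading 0 -> 180
RT 60: heading 180 -> 120
FD 13: (0,0) -> (-6.5,11.258) [heading=120, draw]
RT 30: heading 120 -> 90
FD 9: (-6.5,11.258) -> (-6.5,20.258) [heading=90, draw]
FD 11: (-6.5,20.258) -> (-6.5,31.258) [heading=90, draw]
Final: pos=(-6.5,31.258), heading=90, 3 segment(s) drawn
Waypoints (4 total):
(0, 0)
(-6.5, 11.258)
(-6.5, 20.258)
(-6.5, 31.258)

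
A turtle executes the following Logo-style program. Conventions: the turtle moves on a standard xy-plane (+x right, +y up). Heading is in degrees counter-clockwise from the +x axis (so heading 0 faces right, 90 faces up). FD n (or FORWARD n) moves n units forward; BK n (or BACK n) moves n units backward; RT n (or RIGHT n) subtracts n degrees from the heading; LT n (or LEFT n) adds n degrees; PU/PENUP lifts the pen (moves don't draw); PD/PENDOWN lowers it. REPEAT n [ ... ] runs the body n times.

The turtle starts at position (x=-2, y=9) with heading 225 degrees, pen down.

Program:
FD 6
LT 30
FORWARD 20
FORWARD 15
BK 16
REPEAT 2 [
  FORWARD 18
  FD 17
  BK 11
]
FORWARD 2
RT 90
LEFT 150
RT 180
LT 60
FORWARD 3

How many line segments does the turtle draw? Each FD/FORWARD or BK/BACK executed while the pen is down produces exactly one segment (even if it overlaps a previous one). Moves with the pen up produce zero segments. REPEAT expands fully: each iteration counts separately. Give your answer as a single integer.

Executing turtle program step by step:
Start: pos=(-2,9), heading=225, pen down
FD 6: (-2,9) -> (-6.243,4.757) [heading=225, draw]
LT 30: heading 225 -> 255
FD 20: (-6.243,4.757) -> (-11.419,-14.561) [heading=255, draw]
FD 15: (-11.419,-14.561) -> (-15.301,-29.05) [heading=255, draw]
BK 16: (-15.301,-29.05) -> (-11.16,-13.595) [heading=255, draw]
REPEAT 2 [
  -- iteration 1/2 --
  FD 18: (-11.16,-13.595) -> (-15.819,-30.982) [heading=255, draw]
  FD 17: (-15.819,-30.982) -> (-20.219,-47.403) [heading=255, draw]
  BK 11: (-20.219,-47.403) -> (-17.372,-36.777) [heading=255, draw]
  -- iteration 2/2 --
  FD 18: (-17.372,-36.777) -> (-22.031,-54.164) [heading=255, draw]
  FD 17: (-22.031,-54.164) -> (-26.431,-70.585) [heading=255, draw]
  BK 11: (-26.431,-70.585) -> (-23.584,-59.96) [heading=255, draw]
]
FD 2: (-23.584,-59.96) -> (-24.101,-61.892) [heading=255, draw]
RT 90: heading 255 -> 165
LT 150: heading 165 -> 315
RT 180: heading 315 -> 135
LT 60: heading 135 -> 195
FD 3: (-24.101,-61.892) -> (-26.999,-62.668) [heading=195, draw]
Final: pos=(-26.999,-62.668), heading=195, 12 segment(s) drawn
Segments drawn: 12

Answer: 12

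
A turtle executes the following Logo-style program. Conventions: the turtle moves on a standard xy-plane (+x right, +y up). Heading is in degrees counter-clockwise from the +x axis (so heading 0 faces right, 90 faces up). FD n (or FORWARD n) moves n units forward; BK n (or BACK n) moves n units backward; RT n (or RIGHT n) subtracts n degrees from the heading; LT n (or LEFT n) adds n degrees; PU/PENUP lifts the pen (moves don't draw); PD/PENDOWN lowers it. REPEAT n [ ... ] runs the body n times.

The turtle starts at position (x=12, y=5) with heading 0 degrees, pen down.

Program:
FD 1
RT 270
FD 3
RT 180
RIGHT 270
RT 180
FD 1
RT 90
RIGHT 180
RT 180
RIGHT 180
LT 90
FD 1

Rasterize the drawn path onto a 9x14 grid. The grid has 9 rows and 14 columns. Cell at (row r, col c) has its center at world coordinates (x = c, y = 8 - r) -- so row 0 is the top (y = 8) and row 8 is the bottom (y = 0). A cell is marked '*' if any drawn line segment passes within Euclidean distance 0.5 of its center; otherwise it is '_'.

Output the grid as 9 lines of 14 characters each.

Answer: ____________**
_____________*
_____________*
____________**
______________
______________
______________
______________
______________

Derivation:
Segment 0: (12,5) -> (13,5)
Segment 1: (13,5) -> (13,8)
Segment 2: (13,8) -> (12,8)
Segment 3: (12,8) -> (13,8)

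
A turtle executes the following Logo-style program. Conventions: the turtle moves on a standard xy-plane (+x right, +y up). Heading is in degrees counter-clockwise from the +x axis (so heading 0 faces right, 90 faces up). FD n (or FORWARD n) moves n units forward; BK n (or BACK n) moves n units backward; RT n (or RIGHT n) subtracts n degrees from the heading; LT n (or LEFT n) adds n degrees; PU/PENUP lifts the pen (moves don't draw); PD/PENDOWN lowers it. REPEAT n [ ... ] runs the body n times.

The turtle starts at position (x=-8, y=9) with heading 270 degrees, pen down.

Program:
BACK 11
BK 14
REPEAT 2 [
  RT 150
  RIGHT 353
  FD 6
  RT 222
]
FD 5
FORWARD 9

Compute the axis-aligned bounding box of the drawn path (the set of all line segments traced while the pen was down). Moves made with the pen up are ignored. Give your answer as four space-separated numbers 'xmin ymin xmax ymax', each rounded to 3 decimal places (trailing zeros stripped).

Executing turtle program step by step:
Start: pos=(-8,9), heading=270, pen down
BK 11: (-8,9) -> (-8,20) [heading=270, draw]
BK 14: (-8,20) -> (-8,34) [heading=270, draw]
REPEAT 2 [
  -- iteration 1/2 --
  RT 150: heading 270 -> 120
  RT 353: heading 120 -> 127
  FD 6: (-8,34) -> (-11.611,38.792) [heading=127, draw]
  RT 222: heading 127 -> 265
  -- iteration 2/2 --
  RT 150: heading 265 -> 115
  RT 353: heading 115 -> 122
  FD 6: (-11.611,38.792) -> (-14.79,43.88) [heading=122, draw]
  RT 222: heading 122 -> 260
]
FD 5: (-14.79,43.88) -> (-15.659,38.956) [heading=260, draw]
FD 9: (-15.659,38.956) -> (-17.221,30.093) [heading=260, draw]
Final: pos=(-17.221,30.093), heading=260, 6 segment(s) drawn

Segment endpoints: x in {-17.221, -15.659, -14.79, -11.611, -8, -8, -8}, y in {9, 20, 30.093, 34, 38.792, 38.956, 43.88}
xmin=-17.221, ymin=9, xmax=-8, ymax=43.88

Answer: -17.221 9 -8 43.88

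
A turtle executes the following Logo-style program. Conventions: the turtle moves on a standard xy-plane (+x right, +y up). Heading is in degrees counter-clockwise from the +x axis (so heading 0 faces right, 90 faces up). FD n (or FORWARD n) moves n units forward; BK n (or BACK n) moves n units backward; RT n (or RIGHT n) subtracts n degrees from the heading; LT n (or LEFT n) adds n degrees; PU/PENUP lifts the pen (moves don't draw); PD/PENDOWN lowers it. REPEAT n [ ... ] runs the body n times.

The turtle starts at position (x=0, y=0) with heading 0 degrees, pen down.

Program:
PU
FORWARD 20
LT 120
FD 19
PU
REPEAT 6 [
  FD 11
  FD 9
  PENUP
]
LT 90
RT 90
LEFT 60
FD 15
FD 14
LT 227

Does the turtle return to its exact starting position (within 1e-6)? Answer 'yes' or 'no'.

Executing turtle program step by step:
Start: pos=(0,0), heading=0, pen down
PU: pen up
FD 20: (0,0) -> (20,0) [heading=0, move]
LT 120: heading 0 -> 120
FD 19: (20,0) -> (10.5,16.454) [heading=120, move]
PU: pen up
REPEAT 6 [
  -- iteration 1/6 --
  FD 11: (10.5,16.454) -> (5,25.981) [heading=120, move]
  FD 9: (5,25.981) -> (0.5,33.775) [heading=120, move]
  PU: pen up
  -- iteration 2/6 --
  FD 11: (0.5,33.775) -> (-5,43.301) [heading=120, move]
  FD 9: (-5,43.301) -> (-9.5,51.095) [heading=120, move]
  PU: pen up
  -- iteration 3/6 --
  FD 11: (-9.5,51.095) -> (-15,60.622) [heading=120, move]
  FD 9: (-15,60.622) -> (-19.5,68.416) [heading=120, move]
  PU: pen up
  -- iteration 4/6 --
  FD 11: (-19.5,68.416) -> (-25,77.942) [heading=120, move]
  FD 9: (-25,77.942) -> (-29.5,85.737) [heading=120, move]
  PU: pen up
  -- iteration 5/6 --
  FD 11: (-29.5,85.737) -> (-35,95.263) [heading=120, move]
  FD 9: (-35,95.263) -> (-39.5,103.057) [heading=120, move]
  PU: pen up
  -- iteration 6/6 --
  FD 11: (-39.5,103.057) -> (-45,112.583) [heading=120, move]
  FD 9: (-45,112.583) -> (-49.5,120.378) [heading=120, move]
  PU: pen up
]
LT 90: heading 120 -> 210
RT 90: heading 210 -> 120
LT 60: heading 120 -> 180
FD 15: (-49.5,120.378) -> (-64.5,120.378) [heading=180, move]
FD 14: (-64.5,120.378) -> (-78.5,120.378) [heading=180, move]
LT 227: heading 180 -> 47
Final: pos=(-78.5,120.378), heading=47, 0 segment(s) drawn

Start position: (0, 0)
Final position: (-78.5, 120.378)
Distance = 143.712; >= 1e-6 -> NOT closed

Answer: no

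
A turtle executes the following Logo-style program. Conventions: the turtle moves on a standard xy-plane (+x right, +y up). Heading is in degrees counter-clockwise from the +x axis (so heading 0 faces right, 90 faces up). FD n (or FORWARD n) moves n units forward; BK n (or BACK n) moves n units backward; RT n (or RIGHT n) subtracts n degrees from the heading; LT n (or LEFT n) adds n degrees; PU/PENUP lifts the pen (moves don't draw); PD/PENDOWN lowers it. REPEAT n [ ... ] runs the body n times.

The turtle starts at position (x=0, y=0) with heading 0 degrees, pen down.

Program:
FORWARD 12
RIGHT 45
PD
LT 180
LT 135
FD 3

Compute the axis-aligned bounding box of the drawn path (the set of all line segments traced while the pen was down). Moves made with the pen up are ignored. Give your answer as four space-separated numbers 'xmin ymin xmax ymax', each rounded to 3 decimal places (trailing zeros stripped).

Answer: 0 -3 12 0

Derivation:
Executing turtle program step by step:
Start: pos=(0,0), heading=0, pen down
FD 12: (0,0) -> (12,0) [heading=0, draw]
RT 45: heading 0 -> 315
PD: pen down
LT 180: heading 315 -> 135
LT 135: heading 135 -> 270
FD 3: (12,0) -> (12,-3) [heading=270, draw]
Final: pos=(12,-3), heading=270, 2 segment(s) drawn

Segment endpoints: x in {0, 12}, y in {-3, 0}
xmin=0, ymin=-3, xmax=12, ymax=0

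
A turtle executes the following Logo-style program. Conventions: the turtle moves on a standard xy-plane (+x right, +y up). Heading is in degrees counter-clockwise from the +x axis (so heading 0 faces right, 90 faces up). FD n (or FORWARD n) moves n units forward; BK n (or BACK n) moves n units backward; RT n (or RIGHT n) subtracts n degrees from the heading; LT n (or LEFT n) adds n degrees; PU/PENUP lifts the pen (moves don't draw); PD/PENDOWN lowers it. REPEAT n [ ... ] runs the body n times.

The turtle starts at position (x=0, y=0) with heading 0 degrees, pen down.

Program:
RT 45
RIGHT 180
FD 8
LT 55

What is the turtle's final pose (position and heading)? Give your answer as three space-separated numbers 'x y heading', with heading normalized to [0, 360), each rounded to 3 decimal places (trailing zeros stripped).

Executing turtle program step by step:
Start: pos=(0,0), heading=0, pen down
RT 45: heading 0 -> 315
RT 180: heading 315 -> 135
FD 8: (0,0) -> (-5.657,5.657) [heading=135, draw]
LT 55: heading 135 -> 190
Final: pos=(-5.657,5.657), heading=190, 1 segment(s) drawn

Answer: -5.657 5.657 190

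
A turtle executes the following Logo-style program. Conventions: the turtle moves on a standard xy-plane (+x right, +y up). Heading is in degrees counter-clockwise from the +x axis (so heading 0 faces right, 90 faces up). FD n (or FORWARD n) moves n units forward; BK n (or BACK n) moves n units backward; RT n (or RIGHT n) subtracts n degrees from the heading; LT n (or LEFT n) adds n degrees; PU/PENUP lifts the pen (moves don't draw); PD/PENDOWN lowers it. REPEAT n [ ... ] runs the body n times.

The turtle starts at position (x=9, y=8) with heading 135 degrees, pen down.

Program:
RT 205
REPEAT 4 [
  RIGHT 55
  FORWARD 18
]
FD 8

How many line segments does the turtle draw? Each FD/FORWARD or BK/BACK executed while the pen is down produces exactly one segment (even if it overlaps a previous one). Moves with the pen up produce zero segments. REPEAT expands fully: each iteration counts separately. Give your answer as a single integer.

Executing turtle program step by step:
Start: pos=(9,8), heading=135, pen down
RT 205: heading 135 -> 290
REPEAT 4 [
  -- iteration 1/4 --
  RT 55: heading 290 -> 235
  FD 18: (9,8) -> (-1.324,-6.745) [heading=235, draw]
  -- iteration 2/4 --
  RT 55: heading 235 -> 180
  FD 18: (-1.324,-6.745) -> (-19.324,-6.745) [heading=180, draw]
  -- iteration 3/4 --
  RT 55: heading 180 -> 125
  FD 18: (-19.324,-6.745) -> (-29.649,8) [heading=125, draw]
  -- iteration 4/4 --
  RT 55: heading 125 -> 70
  FD 18: (-29.649,8) -> (-23.492,24.914) [heading=70, draw]
]
FD 8: (-23.492,24.914) -> (-20.756,32.432) [heading=70, draw]
Final: pos=(-20.756,32.432), heading=70, 5 segment(s) drawn
Segments drawn: 5

Answer: 5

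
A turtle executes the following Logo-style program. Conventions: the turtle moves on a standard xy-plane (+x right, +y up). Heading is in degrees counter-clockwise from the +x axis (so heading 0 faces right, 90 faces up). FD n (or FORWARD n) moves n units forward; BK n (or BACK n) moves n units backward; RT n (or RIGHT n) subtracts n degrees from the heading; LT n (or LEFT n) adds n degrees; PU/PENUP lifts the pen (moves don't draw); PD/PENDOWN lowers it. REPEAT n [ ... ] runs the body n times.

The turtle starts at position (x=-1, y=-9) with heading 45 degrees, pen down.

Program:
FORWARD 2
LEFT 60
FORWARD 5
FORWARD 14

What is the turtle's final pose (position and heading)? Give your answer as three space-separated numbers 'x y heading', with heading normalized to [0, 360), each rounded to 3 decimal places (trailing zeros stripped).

Executing turtle program step by step:
Start: pos=(-1,-9), heading=45, pen down
FD 2: (-1,-9) -> (0.414,-7.586) [heading=45, draw]
LT 60: heading 45 -> 105
FD 5: (0.414,-7.586) -> (-0.88,-2.756) [heading=105, draw]
FD 14: (-0.88,-2.756) -> (-4.503,10.767) [heading=105, draw]
Final: pos=(-4.503,10.767), heading=105, 3 segment(s) drawn

Answer: -4.503 10.767 105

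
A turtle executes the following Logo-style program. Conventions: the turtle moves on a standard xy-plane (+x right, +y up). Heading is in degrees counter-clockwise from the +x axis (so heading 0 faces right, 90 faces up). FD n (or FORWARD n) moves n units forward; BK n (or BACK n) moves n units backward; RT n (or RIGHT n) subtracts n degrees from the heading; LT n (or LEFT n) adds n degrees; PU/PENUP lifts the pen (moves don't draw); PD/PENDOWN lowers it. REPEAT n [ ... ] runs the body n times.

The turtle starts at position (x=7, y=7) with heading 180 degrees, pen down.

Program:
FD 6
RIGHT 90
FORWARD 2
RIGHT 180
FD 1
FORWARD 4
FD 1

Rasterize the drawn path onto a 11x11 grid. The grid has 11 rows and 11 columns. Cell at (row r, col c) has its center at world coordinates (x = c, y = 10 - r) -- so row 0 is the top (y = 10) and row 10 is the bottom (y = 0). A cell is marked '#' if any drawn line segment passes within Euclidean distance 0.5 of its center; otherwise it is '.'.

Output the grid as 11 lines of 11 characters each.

Answer: ...........
.#.........
.#.........
.#######...
.#.........
.#.........
.#.........
.#.........
...........
...........
...........

Derivation:
Segment 0: (7,7) -> (1,7)
Segment 1: (1,7) -> (1,9)
Segment 2: (1,9) -> (1,8)
Segment 3: (1,8) -> (1,4)
Segment 4: (1,4) -> (1,3)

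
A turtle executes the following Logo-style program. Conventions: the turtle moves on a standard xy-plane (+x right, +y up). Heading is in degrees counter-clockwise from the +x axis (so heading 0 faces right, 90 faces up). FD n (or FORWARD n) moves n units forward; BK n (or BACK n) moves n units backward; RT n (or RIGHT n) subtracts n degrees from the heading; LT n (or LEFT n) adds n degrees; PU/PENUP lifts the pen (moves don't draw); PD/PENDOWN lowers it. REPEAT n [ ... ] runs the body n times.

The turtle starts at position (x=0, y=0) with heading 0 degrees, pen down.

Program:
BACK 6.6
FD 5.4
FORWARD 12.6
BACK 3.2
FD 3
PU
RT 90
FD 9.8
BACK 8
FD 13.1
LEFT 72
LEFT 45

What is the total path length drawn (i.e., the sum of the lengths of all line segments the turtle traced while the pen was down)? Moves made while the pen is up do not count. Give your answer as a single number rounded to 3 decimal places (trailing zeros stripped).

Executing turtle program step by step:
Start: pos=(0,0), heading=0, pen down
BK 6.6: (0,0) -> (-6.6,0) [heading=0, draw]
FD 5.4: (-6.6,0) -> (-1.2,0) [heading=0, draw]
FD 12.6: (-1.2,0) -> (11.4,0) [heading=0, draw]
BK 3.2: (11.4,0) -> (8.2,0) [heading=0, draw]
FD 3: (8.2,0) -> (11.2,0) [heading=0, draw]
PU: pen up
RT 90: heading 0 -> 270
FD 9.8: (11.2,0) -> (11.2,-9.8) [heading=270, move]
BK 8: (11.2,-9.8) -> (11.2,-1.8) [heading=270, move]
FD 13.1: (11.2,-1.8) -> (11.2,-14.9) [heading=270, move]
LT 72: heading 270 -> 342
LT 45: heading 342 -> 27
Final: pos=(11.2,-14.9), heading=27, 5 segment(s) drawn

Segment lengths:
  seg 1: (0,0) -> (-6.6,0), length = 6.6
  seg 2: (-6.6,0) -> (-1.2,0), length = 5.4
  seg 3: (-1.2,0) -> (11.4,0), length = 12.6
  seg 4: (11.4,0) -> (8.2,0), length = 3.2
  seg 5: (8.2,0) -> (11.2,0), length = 3
Total = 30.8

Answer: 30.8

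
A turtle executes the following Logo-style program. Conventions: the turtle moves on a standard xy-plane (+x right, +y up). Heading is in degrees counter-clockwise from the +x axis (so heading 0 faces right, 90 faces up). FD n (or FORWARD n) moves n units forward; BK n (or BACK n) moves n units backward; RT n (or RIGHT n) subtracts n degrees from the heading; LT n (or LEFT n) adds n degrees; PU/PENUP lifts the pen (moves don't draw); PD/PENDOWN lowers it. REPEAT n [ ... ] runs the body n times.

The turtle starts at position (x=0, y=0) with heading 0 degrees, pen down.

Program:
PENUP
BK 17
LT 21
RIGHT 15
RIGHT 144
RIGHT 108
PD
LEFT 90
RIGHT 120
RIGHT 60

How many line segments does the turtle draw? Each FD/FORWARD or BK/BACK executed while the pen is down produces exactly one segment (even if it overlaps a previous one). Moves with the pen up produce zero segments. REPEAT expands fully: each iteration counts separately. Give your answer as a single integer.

Answer: 0

Derivation:
Executing turtle program step by step:
Start: pos=(0,0), heading=0, pen down
PU: pen up
BK 17: (0,0) -> (-17,0) [heading=0, move]
LT 21: heading 0 -> 21
RT 15: heading 21 -> 6
RT 144: heading 6 -> 222
RT 108: heading 222 -> 114
PD: pen down
LT 90: heading 114 -> 204
RT 120: heading 204 -> 84
RT 60: heading 84 -> 24
Final: pos=(-17,0), heading=24, 0 segment(s) drawn
Segments drawn: 0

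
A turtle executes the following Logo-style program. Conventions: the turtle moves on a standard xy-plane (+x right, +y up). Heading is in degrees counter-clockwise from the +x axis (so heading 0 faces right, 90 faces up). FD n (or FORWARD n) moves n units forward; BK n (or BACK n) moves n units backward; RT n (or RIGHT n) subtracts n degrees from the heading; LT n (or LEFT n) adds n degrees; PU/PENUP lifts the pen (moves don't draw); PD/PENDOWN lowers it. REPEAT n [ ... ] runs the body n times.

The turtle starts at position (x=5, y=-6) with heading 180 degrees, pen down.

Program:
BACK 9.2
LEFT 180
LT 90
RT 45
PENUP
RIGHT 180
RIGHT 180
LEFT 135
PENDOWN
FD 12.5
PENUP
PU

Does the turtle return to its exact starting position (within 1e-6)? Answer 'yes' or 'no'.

Answer: no

Derivation:
Executing turtle program step by step:
Start: pos=(5,-6), heading=180, pen down
BK 9.2: (5,-6) -> (14.2,-6) [heading=180, draw]
LT 180: heading 180 -> 0
LT 90: heading 0 -> 90
RT 45: heading 90 -> 45
PU: pen up
RT 180: heading 45 -> 225
RT 180: heading 225 -> 45
LT 135: heading 45 -> 180
PD: pen down
FD 12.5: (14.2,-6) -> (1.7,-6) [heading=180, draw]
PU: pen up
PU: pen up
Final: pos=(1.7,-6), heading=180, 2 segment(s) drawn

Start position: (5, -6)
Final position: (1.7, -6)
Distance = 3.3; >= 1e-6 -> NOT closed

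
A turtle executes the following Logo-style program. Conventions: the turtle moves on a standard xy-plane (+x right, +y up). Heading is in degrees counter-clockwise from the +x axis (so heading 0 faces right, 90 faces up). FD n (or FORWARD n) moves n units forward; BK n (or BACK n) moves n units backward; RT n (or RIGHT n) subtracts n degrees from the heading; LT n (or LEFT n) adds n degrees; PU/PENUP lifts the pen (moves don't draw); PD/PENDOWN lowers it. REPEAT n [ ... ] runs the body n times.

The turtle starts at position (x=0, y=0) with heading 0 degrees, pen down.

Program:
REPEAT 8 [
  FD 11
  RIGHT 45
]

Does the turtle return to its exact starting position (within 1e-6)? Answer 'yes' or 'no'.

Executing turtle program step by step:
Start: pos=(0,0), heading=0, pen down
REPEAT 8 [
  -- iteration 1/8 --
  FD 11: (0,0) -> (11,0) [heading=0, draw]
  RT 45: heading 0 -> 315
  -- iteration 2/8 --
  FD 11: (11,0) -> (18.778,-7.778) [heading=315, draw]
  RT 45: heading 315 -> 270
  -- iteration 3/8 --
  FD 11: (18.778,-7.778) -> (18.778,-18.778) [heading=270, draw]
  RT 45: heading 270 -> 225
  -- iteration 4/8 --
  FD 11: (18.778,-18.778) -> (11,-26.556) [heading=225, draw]
  RT 45: heading 225 -> 180
  -- iteration 5/8 --
  FD 11: (11,-26.556) -> (0,-26.556) [heading=180, draw]
  RT 45: heading 180 -> 135
  -- iteration 6/8 --
  FD 11: (0,-26.556) -> (-7.778,-18.778) [heading=135, draw]
  RT 45: heading 135 -> 90
  -- iteration 7/8 --
  FD 11: (-7.778,-18.778) -> (-7.778,-7.778) [heading=90, draw]
  RT 45: heading 90 -> 45
  -- iteration 8/8 --
  FD 11: (-7.778,-7.778) -> (0,0) [heading=45, draw]
  RT 45: heading 45 -> 0
]
Final: pos=(0,0), heading=0, 8 segment(s) drawn

Start position: (0, 0)
Final position: (0, 0)
Distance = 0; < 1e-6 -> CLOSED

Answer: yes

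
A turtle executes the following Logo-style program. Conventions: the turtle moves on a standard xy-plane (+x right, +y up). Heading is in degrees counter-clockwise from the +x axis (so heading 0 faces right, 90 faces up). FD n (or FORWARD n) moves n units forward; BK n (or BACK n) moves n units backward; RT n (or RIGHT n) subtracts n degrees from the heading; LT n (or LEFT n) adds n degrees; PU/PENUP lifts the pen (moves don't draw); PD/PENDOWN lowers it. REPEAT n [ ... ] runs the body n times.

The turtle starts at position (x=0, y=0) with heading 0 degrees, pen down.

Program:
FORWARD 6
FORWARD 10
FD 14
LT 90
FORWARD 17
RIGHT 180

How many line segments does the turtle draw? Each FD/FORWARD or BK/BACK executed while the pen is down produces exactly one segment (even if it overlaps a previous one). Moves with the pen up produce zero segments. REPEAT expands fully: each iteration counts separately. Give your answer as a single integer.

Executing turtle program step by step:
Start: pos=(0,0), heading=0, pen down
FD 6: (0,0) -> (6,0) [heading=0, draw]
FD 10: (6,0) -> (16,0) [heading=0, draw]
FD 14: (16,0) -> (30,0) [heading=0, draw]
LT 90: heading 0 -> 90
FD 17: (30,0) -> (30,17) [heading=90, draw]
RT 180: heading 90 -> 270
Final: pos=(30,17), heading=270, 4 segment(s) drawn
Segments drawn: 4

Answer: 4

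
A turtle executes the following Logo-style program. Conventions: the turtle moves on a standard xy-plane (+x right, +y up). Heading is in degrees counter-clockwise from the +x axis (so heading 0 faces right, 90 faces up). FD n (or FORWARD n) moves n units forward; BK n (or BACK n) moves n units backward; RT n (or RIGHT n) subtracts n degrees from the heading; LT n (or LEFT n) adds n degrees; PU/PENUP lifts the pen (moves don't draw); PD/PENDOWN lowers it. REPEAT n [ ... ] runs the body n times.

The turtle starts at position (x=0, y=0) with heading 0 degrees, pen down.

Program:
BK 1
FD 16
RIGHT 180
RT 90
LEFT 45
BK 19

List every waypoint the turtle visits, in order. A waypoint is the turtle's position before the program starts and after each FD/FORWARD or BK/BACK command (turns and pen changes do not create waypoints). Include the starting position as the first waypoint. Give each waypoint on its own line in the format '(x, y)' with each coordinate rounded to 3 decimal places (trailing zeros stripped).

Executing turtle program step by step:
Start: pos=(0,0), heading=0, pen down
BK 1: (0,0) -> (-1,0) [heading=0, draw]
FD 16: (-1,0) -> (15,0) [heading=0, draw]
RT 180: heading 0 -> 180
RT 90: heading 180 -> 90
LT 45: heading 90 -> 135
BK 19: (15,0) -> (28.435,-13.435) [heading=135, draw]
Final: pos=(28.435,-13.435), heading=135, 3 segment(s) drawn
Waypoints (4 total):
(0, 0)
(-1, 0)
(15, 0)
(28.435, -13.435)

Answer: (0, 0)
(-1, 0)
(15, 0)
(28.435, -13.435)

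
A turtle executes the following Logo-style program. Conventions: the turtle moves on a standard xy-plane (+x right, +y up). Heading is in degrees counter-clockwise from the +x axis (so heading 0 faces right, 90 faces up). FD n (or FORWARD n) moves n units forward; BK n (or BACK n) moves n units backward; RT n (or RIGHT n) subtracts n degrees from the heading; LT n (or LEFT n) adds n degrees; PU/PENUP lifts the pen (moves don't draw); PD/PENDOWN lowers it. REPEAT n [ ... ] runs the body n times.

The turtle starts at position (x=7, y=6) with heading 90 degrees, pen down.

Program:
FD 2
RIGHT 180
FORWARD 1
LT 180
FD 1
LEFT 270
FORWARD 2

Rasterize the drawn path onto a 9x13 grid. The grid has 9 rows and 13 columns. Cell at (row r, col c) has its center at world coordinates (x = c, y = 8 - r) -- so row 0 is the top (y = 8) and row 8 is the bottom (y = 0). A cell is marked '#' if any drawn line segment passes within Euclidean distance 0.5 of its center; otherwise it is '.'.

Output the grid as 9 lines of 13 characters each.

Answer: .......###...
.......#.....
.......#.....
.............
.............
.............
.............
.............
.............

Derivation:
Segment 0: (7,6) -> (7,8)
Segment 1: (7,8) -> (7,7)
Segment 2: (7,7) -> (7,8)
Segment 3: (7,8) -> (9,8)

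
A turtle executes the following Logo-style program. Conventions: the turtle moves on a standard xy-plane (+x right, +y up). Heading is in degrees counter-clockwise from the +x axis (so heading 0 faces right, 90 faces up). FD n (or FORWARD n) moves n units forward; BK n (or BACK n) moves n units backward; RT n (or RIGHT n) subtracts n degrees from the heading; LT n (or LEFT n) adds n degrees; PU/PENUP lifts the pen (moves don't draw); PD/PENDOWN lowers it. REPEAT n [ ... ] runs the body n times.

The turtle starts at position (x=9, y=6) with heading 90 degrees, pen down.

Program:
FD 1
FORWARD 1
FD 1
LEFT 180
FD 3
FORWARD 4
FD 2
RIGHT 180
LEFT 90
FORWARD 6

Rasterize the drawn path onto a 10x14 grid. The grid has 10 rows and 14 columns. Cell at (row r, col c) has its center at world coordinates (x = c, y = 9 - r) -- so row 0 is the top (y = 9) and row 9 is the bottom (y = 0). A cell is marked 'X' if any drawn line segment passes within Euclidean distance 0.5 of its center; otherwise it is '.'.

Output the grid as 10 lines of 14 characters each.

Segment 0: (9,6) -> (9,7)
Segment 1: (9,7) -> (9,8)
Segment 2: (9,8) -> (9,9)
Segment 3: (9,9) -> (9,6)
Segment 4: (9,6) -> (9,2)
Segment 5: (9,2) -> (9,0)
Segment 6: (9,0) -> (3,0)

Answer: .........X....
.........X....
.........X....
.........X....
.........X....
.........X....
.........X....
.........X....
.........X....
...XXXXXXX....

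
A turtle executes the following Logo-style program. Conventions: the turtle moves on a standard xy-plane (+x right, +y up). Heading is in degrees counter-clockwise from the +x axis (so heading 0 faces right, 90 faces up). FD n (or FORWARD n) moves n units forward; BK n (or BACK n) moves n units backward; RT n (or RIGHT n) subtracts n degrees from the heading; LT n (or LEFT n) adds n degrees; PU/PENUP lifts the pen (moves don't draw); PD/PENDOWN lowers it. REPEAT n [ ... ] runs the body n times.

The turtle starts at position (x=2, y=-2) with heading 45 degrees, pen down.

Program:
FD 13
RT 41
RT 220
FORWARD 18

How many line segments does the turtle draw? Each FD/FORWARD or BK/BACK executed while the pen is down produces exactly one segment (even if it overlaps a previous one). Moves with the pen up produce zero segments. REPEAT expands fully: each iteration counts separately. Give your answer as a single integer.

Executing turtle program step by step:
Start: pos=(2,-2), heading=45, pen down
FD 13: (2,-2) -> (11.192,7.192) [heading=45, draw]
RT 41: heading 45 -> 4
RT 220: heading 4 -> 144
FD 18: (11.192,7.192) -> (-3.37,17.773) [heading=144, draw]
Final: pos=(-3.37,17.773), heading=144, 2 segment(s) drawn
Segments drawn: 2

Answer: 2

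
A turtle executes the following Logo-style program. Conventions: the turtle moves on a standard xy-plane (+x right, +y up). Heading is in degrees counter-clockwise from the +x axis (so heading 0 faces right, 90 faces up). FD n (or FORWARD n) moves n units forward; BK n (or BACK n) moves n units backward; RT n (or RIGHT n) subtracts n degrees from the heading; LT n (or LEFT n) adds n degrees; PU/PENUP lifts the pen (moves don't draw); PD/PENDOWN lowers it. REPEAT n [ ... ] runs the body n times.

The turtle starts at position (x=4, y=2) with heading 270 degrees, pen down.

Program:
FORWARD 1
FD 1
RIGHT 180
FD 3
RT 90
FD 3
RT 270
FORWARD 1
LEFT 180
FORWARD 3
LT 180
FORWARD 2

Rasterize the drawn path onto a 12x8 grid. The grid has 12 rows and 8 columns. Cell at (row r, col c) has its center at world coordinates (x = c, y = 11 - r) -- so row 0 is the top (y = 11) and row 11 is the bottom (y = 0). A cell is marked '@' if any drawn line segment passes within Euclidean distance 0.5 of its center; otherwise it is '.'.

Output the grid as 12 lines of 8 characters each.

Segment 0: (4,2) -> (4,1)
Segment 1: (4,1) -> (4,0)
Segment 2: (4,0) -> (4,3)
Segment 3: (4,3) -> (7,3)
Segment 4: (7,3) -> (7,4)
Segment 5: (7,4) -> (7,1)
Segment 6: (7,1) -> (7,3)

Answer: ........
........
........
........
........
........
........
.......@
....@@@@
....@..@
....@..@
....@...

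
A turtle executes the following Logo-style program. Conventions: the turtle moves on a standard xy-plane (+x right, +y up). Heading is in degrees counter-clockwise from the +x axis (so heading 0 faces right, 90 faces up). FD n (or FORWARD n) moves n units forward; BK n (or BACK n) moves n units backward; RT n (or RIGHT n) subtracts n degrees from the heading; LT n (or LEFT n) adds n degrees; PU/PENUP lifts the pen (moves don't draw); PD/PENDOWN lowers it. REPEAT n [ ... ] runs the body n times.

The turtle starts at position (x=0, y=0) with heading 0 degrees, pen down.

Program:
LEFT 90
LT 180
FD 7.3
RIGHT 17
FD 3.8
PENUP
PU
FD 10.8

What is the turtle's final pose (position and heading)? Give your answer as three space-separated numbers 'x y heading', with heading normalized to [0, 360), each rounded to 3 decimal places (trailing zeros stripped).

Answer: -4.269 -21.262 253

Derivation:
Executing turtle program step by step:
Start: pos=(0,0), heading=0, pen down
LT 90: heading 0 -> 90
LT 180: heading 90 -> 270
FD 7.3: (0,0) -> (0,-7.3) [heading=270, draw]
RT 17: heading 270 -> 253
FD 3.8: (0,-7.3) -> (-1.111,-10.934) [heading=253, draw]
PU: pen up
PU: pen up
FD 10.8: (-1.111,-10.934) -> (-4.269,-21.262) [heading=253, move]
Final: pos=(-4.269,-21.262), heading=253, 2 segment(s) drawn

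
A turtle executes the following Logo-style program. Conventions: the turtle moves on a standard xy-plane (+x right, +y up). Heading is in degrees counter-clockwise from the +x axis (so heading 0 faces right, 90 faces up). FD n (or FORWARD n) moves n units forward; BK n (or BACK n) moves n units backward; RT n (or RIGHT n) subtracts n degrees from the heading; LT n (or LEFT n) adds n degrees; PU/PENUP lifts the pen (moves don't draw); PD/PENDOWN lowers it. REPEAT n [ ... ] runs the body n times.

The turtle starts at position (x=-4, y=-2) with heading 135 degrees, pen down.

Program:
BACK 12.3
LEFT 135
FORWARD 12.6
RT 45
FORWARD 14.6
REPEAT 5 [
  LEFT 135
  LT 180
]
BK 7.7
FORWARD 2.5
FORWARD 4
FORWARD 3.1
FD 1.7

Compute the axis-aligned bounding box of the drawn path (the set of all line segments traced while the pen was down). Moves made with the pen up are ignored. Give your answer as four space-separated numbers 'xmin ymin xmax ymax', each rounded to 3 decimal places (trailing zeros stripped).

Answer: -13.326 -33.621 4.697 -2

Derivation:
Executing turtle program step by step:
Start: pos=(-4,-2), heading=135, pen down
BK 12.3: (-4,-2) -> (4.697,-10.697) [heading=135, draw]
LT 135: heading 135 -> 270
FD 12.6: (4.697,-10.697) -> (4.697,-23.297) [heading=270, draw]
RT 45: heading 270 -> 225
FD 14.6: (4.697,-23.297) -> (-5.626,-33.621) [heading=225, draw]
REPEAT 5 [
  -- iteration 1/5 --
  LT 135: heading 225 -> 0
  LT 180: heading 0 -> 180
  -- iteration 2/5 --
  LT 135: heading 180 -> 315
  LT 180: heading 315 -> 135
  -- iteration 3/5 --
  LT 135: heading 135 -> 270
  LT 180: heading 270 -> 90
  -- iteration 4/5 --
  LT 135: heading 90 -> 225
  LT 180: heading 225 -> 45
  -- iteration 5/5 --
  LT 135: heading 45 -> 180
  LT 180: heading 180 -> 0
]
BK 7.7: (-5.626,-33.621) -> (-13.326,-33.621) [heading=0, draw]
FD 2.5: (-13.326,-33.621) -> (-10.826,-33.621) [heading=0, draw]
FD 4: (-10.826,-33.621) -> (-6.826,-33.621) [heading=0, draw]
FD 3.1: (-6.826,-33.621) -> (-3.726,-33.621) [heading=0, draw]
FD 1.7: (-3.726,-33.621) -> (-2.026,-33.621) [heading=0, draw]
Final: pos=(-2.026,-33.621), heading=0, 8 segment(s) drawn

Segment endpoints: x in {-13.326, -10.826, -6.826, -5.626, -4, -3.726, -2.026, 4.697, 4.697}, y in {-33.621, -33.621, -33.621, -23.297, -10.697, -2}
xmin=-13.326, ymin=-33.621, xmax=4.697, ymax=-2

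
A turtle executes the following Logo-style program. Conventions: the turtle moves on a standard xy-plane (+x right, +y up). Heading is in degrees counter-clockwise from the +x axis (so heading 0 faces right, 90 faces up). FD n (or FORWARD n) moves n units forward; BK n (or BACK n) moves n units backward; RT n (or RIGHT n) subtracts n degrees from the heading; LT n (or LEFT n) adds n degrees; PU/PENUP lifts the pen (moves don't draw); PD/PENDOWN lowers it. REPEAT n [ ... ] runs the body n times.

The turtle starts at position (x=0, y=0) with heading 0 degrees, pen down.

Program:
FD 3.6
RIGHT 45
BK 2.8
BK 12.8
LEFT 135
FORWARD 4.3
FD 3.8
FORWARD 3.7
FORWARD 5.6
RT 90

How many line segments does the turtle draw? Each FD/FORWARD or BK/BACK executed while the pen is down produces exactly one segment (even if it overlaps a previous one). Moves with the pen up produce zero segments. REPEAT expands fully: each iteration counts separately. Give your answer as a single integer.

Executing turtle program step by step:
Start: pos=(0,0), heading=0, pen down
FD 3.6: (0,0) -> (3.6,0) [heading=0, draw]
RT 45: heading 0 -> 315
BK 2.8: (3.6,0) -> (1.62,1.98) [heading=315, draw]
BK 12.8: (1.62,1.98) -> (-7.431,11.031) [heading=315, draw]
LT 135: heading 315 -> 90
FD 4.3: (-7.431,11.031) -> (-7.431,15.331) [heading=90, draw]
FD 3.8: (-7.431,15.331) -> (-7.431,19.131) [heading=90, draw]
FD 3.7: (-7.431,19.131) -> (-7.431,22.831) [heading=90, draw]
FD 5.6: (-7.431,22.831) -> (-7.431,28.431) [heading=90, draw]
RT 90: heading 90 -> 0
Final: pos=(-7.431,28.431), heading=0, 7 segment(s) drawn
Segments drawn: 7

Answer: 7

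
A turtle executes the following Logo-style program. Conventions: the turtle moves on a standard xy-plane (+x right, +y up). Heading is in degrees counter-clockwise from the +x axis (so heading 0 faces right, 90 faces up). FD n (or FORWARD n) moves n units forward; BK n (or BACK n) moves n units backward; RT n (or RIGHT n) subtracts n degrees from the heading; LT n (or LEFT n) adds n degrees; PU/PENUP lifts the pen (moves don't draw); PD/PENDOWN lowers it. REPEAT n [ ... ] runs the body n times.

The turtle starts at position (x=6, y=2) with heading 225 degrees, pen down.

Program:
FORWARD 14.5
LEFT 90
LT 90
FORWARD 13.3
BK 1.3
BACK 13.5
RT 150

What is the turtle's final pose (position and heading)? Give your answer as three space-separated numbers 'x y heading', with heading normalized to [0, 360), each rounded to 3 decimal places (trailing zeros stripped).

Answer: -5.314 -9.314 255

Derivation:
Executing turtle program step by step:
Start: pos=(6,2), heading=225, pen down
FD 14.5: (6,2) -> (-4.253,-8.253) [heading=225, draw]
LT 90: heading 225 -> 315
LT 90: heading 315 -> 45
FD 13.3: (-4.253,-8.253) -> (5.151,1.151) [heading=45, draw]
BK 1.3: (5.151,1.151) -> (4.232,0.232) [heading=45, draw]
BK 13.5: (4.232,0.232) -> (-5.314,-9.314) [heading=45, draw]
RT 150: heading 45 -> 255
Final: pos=(-5.314,-9.314), heading=255, 4 segment(s) drawn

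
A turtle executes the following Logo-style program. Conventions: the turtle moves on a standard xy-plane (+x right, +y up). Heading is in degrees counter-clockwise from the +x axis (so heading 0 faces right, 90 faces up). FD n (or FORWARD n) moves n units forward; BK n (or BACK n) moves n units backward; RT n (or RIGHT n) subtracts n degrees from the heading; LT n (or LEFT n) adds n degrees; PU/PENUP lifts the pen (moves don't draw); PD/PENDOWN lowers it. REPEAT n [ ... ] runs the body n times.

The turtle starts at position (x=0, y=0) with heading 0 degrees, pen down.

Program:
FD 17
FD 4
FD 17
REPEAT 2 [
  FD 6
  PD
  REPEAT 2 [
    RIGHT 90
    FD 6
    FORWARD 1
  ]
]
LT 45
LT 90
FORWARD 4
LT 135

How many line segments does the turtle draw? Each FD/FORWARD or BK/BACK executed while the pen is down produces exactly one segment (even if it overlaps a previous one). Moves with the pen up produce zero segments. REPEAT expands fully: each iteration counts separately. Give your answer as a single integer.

Answer: 14

Derivation:
Executing turtle program step by step:
Start: pos=(0,0), heading=0, pen down
FD 17: (0,0) -> (17,0) [heading=0, draw]
FD 4: (17,0) -> (21,0) [heading=0, draw]
FD 17: (21,0) -> (38,0) [heading=0, draw]
REPEAT 2 [
  -- iteration 1/2 --
  FD 6: (38,0) -> (44,0) [heading=0, draw]
  PD: pen down
  REPEAT 2 [
    -- iteration 1/2 --
    RT 90: heading 0 -> 270
    FD 6: (44,0) -> (44,-6) [heading=270, draw]
    FD 1: (44,-6) -> (44,-7) [heading=270, draw]
    -- iteration 2/2 --
    RT 90: heading 270 -> 180
    FD 6: (44,-7) -> (38,-7) [heading=180, draw]
    FD 1: (38,-7) -> (37,-7) [heading=180, draw]
  ]
  -- iteration 2/2 --
  FD 6: (37,-7) -> (31,-7) [heading=180, draw]
  PD: pen down
  REPEAT 2 [
    -- iteration 1/2 --
    RT 90: heading 180 -> 90
    FD 6: (31,-7) -> (31,-1) [heading=90, draw]
    FD 1: (31,-1) -> (31,0) [heading=90, draw]
    -- iteration 2/2 --
    RT 90: heading 90 -> 0
    FD 6: (31,0) -> (37,0) [heading=0, draw]
    FD 1: (37,0) -> (38,0) [heading=0, draw]
  ]
]
LT 45: heading 0 -> 45
LT 90: heading 45 -> 135
FD 4: (38,0) -> (35.172,2.828) [heading=135, draw]
LT 135: heading 135 -> 270
Final: pos=(35.172,2.828), heading=270, 14 segment(s) drawn
Segments drawn: 14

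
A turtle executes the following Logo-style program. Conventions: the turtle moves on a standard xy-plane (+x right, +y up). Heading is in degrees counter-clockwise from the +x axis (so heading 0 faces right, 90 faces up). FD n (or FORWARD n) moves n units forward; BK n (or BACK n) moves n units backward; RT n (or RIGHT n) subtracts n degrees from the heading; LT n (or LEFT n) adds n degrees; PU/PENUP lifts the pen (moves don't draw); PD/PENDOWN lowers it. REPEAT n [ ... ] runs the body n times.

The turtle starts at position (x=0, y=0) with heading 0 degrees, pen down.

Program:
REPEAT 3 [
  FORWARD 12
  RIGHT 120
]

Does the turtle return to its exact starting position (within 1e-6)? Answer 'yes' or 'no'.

Executing turtle program step by step:
Start: pos=(0,0), heading=0, pen down
REPEAT 3 [
  -- iteration 1/3 --
  FD 12: (0,0) -> (12,0) [heading=0, draw]
  RT 120: heading 0 -> 240
  -- iteration 2/3 --
  FD 12: (12,0) -> (6,-10.392) [heading=240, draw]
  RT 120: heading 240 -> 120
  -- iteration 3/3 --
  FD 12: (6,-10.392) -> (0,0) [heading=120, draw]
  RT 120: heading 120 -> 0
]
Final: pos=(0,0), heading=0, 3 segment(s) drawn

Start position: (0, 0)
Final position: (0, 0)
Distance = 0; < 1e-6 -> CLOSED

Answer: yes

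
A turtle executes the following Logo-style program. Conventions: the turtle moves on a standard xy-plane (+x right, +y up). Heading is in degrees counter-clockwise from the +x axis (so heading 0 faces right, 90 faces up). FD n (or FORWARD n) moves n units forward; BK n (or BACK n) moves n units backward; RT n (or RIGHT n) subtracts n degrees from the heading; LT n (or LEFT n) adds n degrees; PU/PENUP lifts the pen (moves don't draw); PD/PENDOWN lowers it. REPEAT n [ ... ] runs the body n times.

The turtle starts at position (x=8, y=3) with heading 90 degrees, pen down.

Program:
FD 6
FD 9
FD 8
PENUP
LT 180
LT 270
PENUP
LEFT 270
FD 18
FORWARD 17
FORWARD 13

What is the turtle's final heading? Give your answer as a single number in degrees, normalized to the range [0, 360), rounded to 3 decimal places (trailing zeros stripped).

Executing turtle program step by step:
Start: pos=(8,3), heading=90, pen down
FD 6: (8,3) -> (8,9) [heading=90, draw]
FD 9: (8,9) -> (8,18) [heading=90, draw]
FD 8: (8,18) -> (8,26) [heading=90, draw]
PU: pen up
LT 180: heading 90 -> 270
LT 270: heading 270 -> 180
PU: pen up
LT 270: heading 180 -> 90
FD 18: (8,26) -> (8,44) [heading=90, move]
FD 17: (8,44) -> (8,61) [heading=90, move]
FD 13: (8,61) -> (8,74) [heading=90, move]
Final: pos=(8,74), heading=90, 3 segment(s) drawn

Answer: 90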